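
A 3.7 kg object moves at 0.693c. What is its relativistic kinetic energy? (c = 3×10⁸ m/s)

γ = 1/√(1 - 0.693²) = 1.3871
γ - 1 = 0.3871
KE = (γ-1)mc² = 0.3871 × 3.7 × (3×10⁸)² = 1.289×10¹⁷ J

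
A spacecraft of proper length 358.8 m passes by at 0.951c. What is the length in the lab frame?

Proper length L₀ = 358.8 m
γ = 1/√(1 - 0.951²) = 3.234
L = L₀/γ = 358.8/3.234 = 110.9 m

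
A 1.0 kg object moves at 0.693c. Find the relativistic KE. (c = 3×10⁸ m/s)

γ = 1/√(1 - 0.693²) = 1.3871
γ - 1 = 0.3871
KE = (γ-1)mc² = 0.3871 × 1.0 × (3×10⁸)² = 3.484×10¹⁶ J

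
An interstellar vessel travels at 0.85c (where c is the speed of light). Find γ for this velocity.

v/c = 0.85, so (v/c)² = 0.7225
1 - (v/c)² = 0.2775
γ = 1/√(0.2775) = 1.898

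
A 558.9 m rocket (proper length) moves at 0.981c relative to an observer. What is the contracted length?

Proper length L₀ = 558.9 m
γ = 1/√(1 - 0.981²) = 5.154
L = L₀/γ = 558.9/5.154 = 108.4 m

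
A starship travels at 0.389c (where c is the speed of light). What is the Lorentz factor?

v/c = 0.389, so (v/c)² = 0.151321
1 - (v/c)² = 0.848679
γ = 1/√(0.848679) = 1.085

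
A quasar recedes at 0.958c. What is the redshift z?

β = 0.958
(1+β)/(1-β) = 1.958/0.042 = 46.62
√(46.62) = 6.828
z = 6.828 - 1 = 5.828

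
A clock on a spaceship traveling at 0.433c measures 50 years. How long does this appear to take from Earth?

Proper time Δt₀ = 50 years
γ = 1/√(1 - 0.433²) = 1.1094
Δt = γΔt₀ = 1.1094 × 50 = 55.47 years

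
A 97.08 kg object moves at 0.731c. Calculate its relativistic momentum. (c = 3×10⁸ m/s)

γ = 1/√(1 - 0.731²) = 1.4655
v = 0.731 × 3×10⁸ = 2.193×10⁸ m/s
p = γmv = 1.4655 × 97.08 × 2.193×10⁸ = 3.120×10¹⁰ kg·m/s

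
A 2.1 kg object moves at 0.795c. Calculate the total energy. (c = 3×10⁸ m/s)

γ = 1/√(1 - 0.795²) = 1.6485
mc² = 2.1 × (3×10⁸)² = 1.890×10¹⁷ J
E = γmc² = 1.6485 × 1.890×10¹⁷ = 3.116×10¹⁷ J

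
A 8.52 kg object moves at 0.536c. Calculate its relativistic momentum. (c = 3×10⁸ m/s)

γ = 1/√(1 - 0.536²) = 1.185
v = 0.536 × 3×10⁸ = 1.608×10⁸ m/s
p = γmv = 1.185 × 8.52 × 1.608×10⁸ = 1.623×10⁹ kg·m/s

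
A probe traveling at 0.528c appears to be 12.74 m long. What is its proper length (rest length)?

Contracted length L = 12.74 m
γ = 1/√(1 - 0.528²) = 1.1775
L₀ = γL = 1.1775 × 12.74 = 15.00 m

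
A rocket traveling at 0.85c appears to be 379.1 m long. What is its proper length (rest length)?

Contracted length L = 379.1 m
γ = 1/√(1 - 0.85²) = 1.89832
L₀ = γL = 1.89832 × 379.1 = 719.7 m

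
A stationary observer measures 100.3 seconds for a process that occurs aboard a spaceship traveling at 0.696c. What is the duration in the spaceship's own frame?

Dilated time Δt = 100.3 seconds
γ = 1/√(1 - 0.696²) = 1.3927
Δt₀ = Δt/γ = 100.3/1.3927 = 72.02 seconds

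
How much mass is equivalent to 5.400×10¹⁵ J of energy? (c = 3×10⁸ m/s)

From E = mc², we get m = E/c²
c² = (3×10⁸)² = 9×10¹⁶ m²/s²
m = 5.400×10¹⁵ / 9×10¹⁶ = 0.06000 kg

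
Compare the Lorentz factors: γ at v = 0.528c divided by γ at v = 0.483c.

γ₁ = 1/√(1 - 0.528²) = 1.1775
γ₂ = 1/√(1 - 0.483²) = 1.1420
γ₁/γ₂ = 1.1775/1.1420 = 1.031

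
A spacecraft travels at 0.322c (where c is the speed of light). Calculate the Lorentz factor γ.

v/c = 0.322, so (v/c)² = 0.103684
1 - (v/c)² = 0.896316
γ = 1/√(0.896316) = 1.056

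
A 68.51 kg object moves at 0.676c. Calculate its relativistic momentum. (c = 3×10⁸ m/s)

γ = 1/√(1 - 0.676²) = 1.357
v = 0.676 × 3×10⁸ = 2.028×10⁸ m/s
p = γmv = 1.357 × 68.51 × 2.028×10⁸ = 1.885×10¹⁰ kg·m/s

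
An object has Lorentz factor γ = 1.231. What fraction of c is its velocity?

From γ = 1/√(1 - v²/c²):
1/γ² = 1/1.231² = 0.6599
v²/c² = 1 - 0.6599 = 0.3401
v/c = √(0.3401) = 0.5832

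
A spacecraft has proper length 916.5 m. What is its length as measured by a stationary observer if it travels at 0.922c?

Proper length L₀ = 916.5 m
γ = 1/√(1 - 0.922²) = 2.5827
L = L₀/γ = 916.5/2.5827 = 354.9 m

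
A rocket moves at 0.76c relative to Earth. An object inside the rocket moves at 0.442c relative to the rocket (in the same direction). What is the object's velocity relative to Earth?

u = (u' + v)/(1 + u'v/c²)
Numerator: 0.442 + 0.76 = 1.202
Denominator: 1 + 0.33592 = 1.33592
u = 1.202/1.33592 = 0.8998c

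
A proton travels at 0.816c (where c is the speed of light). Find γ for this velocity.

v/c = 0.816, so (v/c)² = 0.665856
1 - (v/c)² = 0.334144
γ = 1/√(0.334144) = 1.730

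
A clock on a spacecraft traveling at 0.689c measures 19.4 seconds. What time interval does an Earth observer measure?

Proper time Δt₀ = 19.4 seconds
γ = 1/√(1 - 0.689²) = 1.380
Δt = γΔt₀ = 1.380 × 19.4 = 26.77 seconds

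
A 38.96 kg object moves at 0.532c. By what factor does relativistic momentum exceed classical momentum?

p_rel = γmv, p_class = mv
Ratio = γ = 1/√(1 - 0.532²) = 1.181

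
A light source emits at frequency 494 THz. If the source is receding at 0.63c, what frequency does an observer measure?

β = v/c = 0.63
(1-β)/(1+β) = 0.37/1.63 = 0.226994
Doppler factor = √(0.226994) = 0.47644
f_obs = 494 × 0.47644 = 235.4 THz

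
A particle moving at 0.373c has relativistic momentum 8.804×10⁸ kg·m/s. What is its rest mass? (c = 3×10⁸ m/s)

γ = 1/√(1 - 0.373²) = 1.0778
v = 0.373 × 3×10⁸ = 1.119×10⁸ m/s
m = p/(γv) = 8.804×10⁸/(1.0778 × 1.119×10⁸) = 7.300 kg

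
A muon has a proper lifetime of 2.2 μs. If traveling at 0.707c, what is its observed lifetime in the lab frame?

Proper lifetime τ₀ = 2.2 μs
γ = 1/√(1 - 0.707²) = 1.414
τ = γτ₀ = 1.414 × 2.2 μs = 3.111 μs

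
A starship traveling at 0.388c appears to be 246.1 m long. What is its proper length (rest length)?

Contracted length L = 246.1 m
γ = 1/√(1 - 0.388²) = 1.085
L₀ = γL = 1.085 × 246.1 = 267.0 m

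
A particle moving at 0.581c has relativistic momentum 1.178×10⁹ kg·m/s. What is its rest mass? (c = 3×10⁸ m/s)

γ = 1/√(1 - 0.581²) = 1.2286
v = 0.581 × 3×10⁸ = 1.743×10⁸ m/s
m = p/(γv) = 1.178×10⁹/(1.2286 × 1.743×10⁸) = 5.501 kg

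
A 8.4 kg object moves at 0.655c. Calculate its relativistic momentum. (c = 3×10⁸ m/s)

γ = 1/√(1 - 0.655²) = 1.323
v = 0.655 × 3×10⁸ = 1.965×10⁸ m/s
p = γmv = 1.323 × 8.4 × 1.965×10⁸ = 2.184×10⁹ kg·m/s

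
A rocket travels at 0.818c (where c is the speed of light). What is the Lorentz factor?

v/c = 0.818, so (v/c)² = 0.669124
1 - (v/c)² = 0.330876
γ = 1/√(0.330876) = 1.738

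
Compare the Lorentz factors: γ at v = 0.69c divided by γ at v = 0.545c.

γ₁ = 1/√(1 - 0.69²) = 1.382
γ₂ = 1/√(1 - 0.545²) = 1.193
γ₁/γ₂ = 1.382/1.193 = 1.158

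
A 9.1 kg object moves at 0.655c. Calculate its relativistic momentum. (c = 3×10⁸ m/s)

γ = 1/√(1 - 0.655²) = 1.323
v = 0.655 × 3×10⁸ = 1.965×10⁸ m/s
p = γmv = 1.323 × 9.1 × 1.965×10⁸ = 2.366×10⁹ kg·m/s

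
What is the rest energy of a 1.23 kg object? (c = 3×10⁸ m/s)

c² = (3×10⁸)² = 9.000×10¹⁶ m²/s²
E₀ = mc² = 1.23 × 9.000×10¹⁶ = 1.107×10¹⁷ J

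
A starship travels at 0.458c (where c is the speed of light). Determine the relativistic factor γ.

v/c = 0.458, so (v/c)² = 0.209764
1 - (v/c)² = 0.790236
γ = 1/√(0.790236) = 1.125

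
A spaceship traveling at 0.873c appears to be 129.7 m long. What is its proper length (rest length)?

Contracted length L = 129.7 m
γ = 1/√(1 - 0.873²) = 2.050
L₀ = γL = 2.050 × 129.7 = 265.9 m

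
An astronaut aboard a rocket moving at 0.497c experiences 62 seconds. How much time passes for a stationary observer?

Proper time Δt₀ = 62 seconds
γ = 1/√(1 - 0.497²) = 1.1524
Δt = γΔt₀ = 1.1524 × 62 = 71.45 seconds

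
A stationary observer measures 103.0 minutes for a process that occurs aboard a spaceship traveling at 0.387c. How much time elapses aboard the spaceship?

Dilated time Δt = 103.0 minutes
γ = 1/√(1 - 0.387²) = 1.0845
Δt₀ = Δt/γ = 103.0/1.0845 = 94.97 minutes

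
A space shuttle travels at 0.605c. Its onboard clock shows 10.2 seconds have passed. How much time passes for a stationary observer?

Proper time Δt₀ = 10.2 seconds
γ = 1/√(1 - 0.605²) = 1.256
Δt = γΔt₀ = 1.256 × 10.2 = 12.81 seconds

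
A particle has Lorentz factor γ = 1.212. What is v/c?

From γ = 1/√(1 - v²/c²):
1/γ² = 1/1.212² = 0.6808
v²/c² = 1 - 0.6808 = 0.3192
v/c = √(0.3192) = 0.5650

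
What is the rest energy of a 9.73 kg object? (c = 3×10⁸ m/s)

c² = (3×10⁸)² = 9.000×10¹⁶ m²/s²
E₀ = mc² = 9.73 × 9.000×10¹⁶ = 8.757×10¹⁷ J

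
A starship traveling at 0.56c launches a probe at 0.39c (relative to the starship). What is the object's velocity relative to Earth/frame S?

u = (u' + v)/(1 + u'v/c²)
Numerator: 0.39 + 0.56 = 0.95
Denominator: 1 + 0.2184 = 1.2184
u = 0.95/1.2184 = 0.7797c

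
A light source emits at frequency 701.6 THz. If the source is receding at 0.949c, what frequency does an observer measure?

β = v/c = 0.949
(1-β)/(1+β) = 0.051/1.949 = 0.02617
Doppler factor = √(0.02617) = 0.1618
f_obs = 701.6 × 0.1618 = 113.5 THz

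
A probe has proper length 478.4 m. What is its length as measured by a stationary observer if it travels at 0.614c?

Proper length L₀ = 478.4 m
γ = 1/√(1 - 0.614²) = 1.267
L = L₀/γ = 478.4/1.267 = 377.6 m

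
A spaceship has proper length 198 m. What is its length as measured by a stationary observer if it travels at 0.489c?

Proper length L₀ = 198 m
γ = 1/√(1 - 0.489²) = 1.1464
L = L₀/γ = 198/1.1464 = 172.7 m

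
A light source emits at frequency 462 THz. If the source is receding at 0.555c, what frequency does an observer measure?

β = v/c = 0.555
(1-β)/(1+β) = 0.445/1.555 = 0.28617
Doppler factor = √(0.28617) = 0.53495
f_obs = 462 × 0.53495 = 247.1 THz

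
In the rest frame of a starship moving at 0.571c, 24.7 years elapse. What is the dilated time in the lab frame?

Proper time Δt₀ = 24.7 years
γ = 1/√(1 - 0.571²) = 1.2181
Δt = γΔt₀ = 1.2181 × 24.7 = 30.09 years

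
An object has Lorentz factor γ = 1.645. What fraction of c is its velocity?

From γ = 1/√(1 - v²/c²):
1/γ² = 1/1.645² = 0.3695
v²/c² = 1 - 0.3695 = 0.6305
v/c = √(0.6305) = 0.7940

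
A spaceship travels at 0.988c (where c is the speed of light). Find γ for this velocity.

v/c = 0.988, so (v/c)² = 0.976144
1 - (v/c)² = 0.023856
γ = 1/√(0.023856) = 6.474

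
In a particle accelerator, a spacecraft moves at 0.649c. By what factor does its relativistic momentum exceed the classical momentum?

p_rel = γmv, p_class = mv
Ratio = γ = 1/√(1 - 0.649²)
= 1/√(0.578799) = 1.314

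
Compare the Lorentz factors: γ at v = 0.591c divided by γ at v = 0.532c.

γ₁ = 1/√(1 - 0.591²) = 1.240
γ₂ = 1/√(1 - 0.532²) = 1.181
γ₁/γ₂ = 1.240/1.181 = 1.050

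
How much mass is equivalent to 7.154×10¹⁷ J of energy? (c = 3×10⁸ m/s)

From E = mc², we get m = E/c²
c² = (3×10⁸)² = 9×10¹⁶ m²/s²
m = 7.154×10¹⁷ / 9×10¹⁶ = 7.949 kg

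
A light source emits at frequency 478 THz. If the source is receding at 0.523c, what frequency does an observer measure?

β = v/c = 0.523
(1-β)/(1+β) = 0.477/1.523 = 0.3132
Doppler factor = √(0.3132) = 0.5596
f_obs = 478 × 0.5596 = 267.5 THz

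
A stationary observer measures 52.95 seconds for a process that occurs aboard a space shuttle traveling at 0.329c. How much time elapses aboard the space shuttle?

Dilated time Δt = 52.95 seconds
γ = 1/√(1 - 0.329²) = 1.059
Δt₀ = Δt/γ = 52.95/1.059 = 50.00 seconds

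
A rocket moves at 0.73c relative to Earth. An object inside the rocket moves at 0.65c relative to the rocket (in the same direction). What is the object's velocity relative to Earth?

u = (u' + v)/(1 + u'v/c²)
Numerator: 0.65 + 0.73 = 1.38
Denominator: 1 + 0.4745 = 1.4745
u = 1.38/1.4745 = 0.9359c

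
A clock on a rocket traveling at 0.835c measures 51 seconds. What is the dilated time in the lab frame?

Proper time Δt₀ = 51 seconds
γ = 1/√(1 - 0.835²) = 1.8174
Δt = γΔt₀ = 1.8174 × 51 = 92.69 seconds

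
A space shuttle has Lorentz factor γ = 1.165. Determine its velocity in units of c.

From γ = 1/√(1 - v²/c²):
1/γ² = 1/1.165² = 0.7368
v²/c² = 1 - 0.7368 = 0.2632
v/c = √(0.2632) = 0.5130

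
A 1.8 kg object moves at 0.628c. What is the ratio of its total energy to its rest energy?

E = γmc², E₀ = mc²
E/E₀ = γ = 1/√(1 - 0.628²) = 1.285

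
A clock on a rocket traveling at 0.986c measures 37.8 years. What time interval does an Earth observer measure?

Proper time Δt₀ = 37.8 years
γ = 1/√(1 - 0.986²) = 5.997
Δt = γΔt₀ = 5.997 × 37.8 = 226.7 years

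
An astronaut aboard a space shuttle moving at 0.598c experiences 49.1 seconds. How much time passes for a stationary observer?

Proper time Δt₀ = 49.1 seconds
γ = 1/√(1 - 0.598²) = 1.2477
Δt = γΔt₀ = 1.2477 × 49.1 = 61.26 seconds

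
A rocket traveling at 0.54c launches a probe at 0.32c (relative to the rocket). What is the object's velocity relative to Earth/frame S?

u = (u' + v)/(1 + u'v/c²)
Numerator: 0.32 + 0.54 = 0.86
Denominator: 1 + 0.1728 = 1.1728
u = 0.86/1.1728 = 0.7333c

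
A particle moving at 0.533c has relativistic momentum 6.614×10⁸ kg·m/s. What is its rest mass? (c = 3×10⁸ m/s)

γ = 1/√(1 - 0.533²) = 1.1819
v = 0.533 × 3×10⁸ = 1.599×10⁸ m/s
m = p/(γv) = 6.614×10⁸/(1.1819 × 1.599×10⁸) = 3.500 kg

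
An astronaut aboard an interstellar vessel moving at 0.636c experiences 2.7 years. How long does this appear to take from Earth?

Proper time Δt₀ = 2.7 years
γ = 1/√(1 - 0.636²) = 1.296
Δt = γΔt₀ = 1.296 × 2.7 = 3.499 years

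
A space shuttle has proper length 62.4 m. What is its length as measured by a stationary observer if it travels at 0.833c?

Proper length L₀ = 62.4 m
γ = 1/√(1 - 0.833²) = 1.8074
L = L₀/γ = 62.4/1.8074 = 34.52 m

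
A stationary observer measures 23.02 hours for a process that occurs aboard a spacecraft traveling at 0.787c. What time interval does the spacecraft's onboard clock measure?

Dilated time Δt = 23.02 hours
γ = 1/√(1 - 0.787²) = 1.621
Δt₀ = Δt/γ = 23.02/1.621 = 14.20 hours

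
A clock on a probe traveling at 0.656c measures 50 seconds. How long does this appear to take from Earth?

Proper time Δt₀ = 50 seconds
γ = 1/√(1 - 0.656²) = 1.325
Δt = γΔt₀ = 1.325 × 50 = 66.25 seconds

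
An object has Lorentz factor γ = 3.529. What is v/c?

From γ = 1/√(1 - v²/c²):
1/γ² = 1/3.529² = 0.08030
v²/c² = 1 - 0.08030 = 0.9197
v/c = √(0.9197) = 0.9590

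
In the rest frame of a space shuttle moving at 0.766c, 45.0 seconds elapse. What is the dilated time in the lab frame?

Proper time Δt₀ = 45.0 seconds
γ = 1/√(1 - 0.766²) = 1.5556
Δt = γΔt₀ = 1.5556 × 45.0 = 70.00 seconds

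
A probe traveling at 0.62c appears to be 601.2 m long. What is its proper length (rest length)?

Contracted length L = 601.2 m
γ = 1/√(1 - 0.62²) = 1.2745
L₀ = γL = 1.2745 × 601.2 = 766.2 m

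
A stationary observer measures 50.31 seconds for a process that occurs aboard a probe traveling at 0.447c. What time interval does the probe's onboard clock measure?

Dilated time Δt = 50.31 seconds
γ = 1/√(1 - 0.447²) = 1.118
Δt₀ = Δt/γ = 50.31/1.118 = 45.00 seconds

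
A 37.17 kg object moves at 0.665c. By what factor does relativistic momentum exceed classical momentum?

p_rel = γmv, p_class = mv
Ratio = γ = 1/√(1 - 0.665²) = 1.339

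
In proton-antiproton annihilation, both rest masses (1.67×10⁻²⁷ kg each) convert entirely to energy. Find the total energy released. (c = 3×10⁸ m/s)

Both particles have the same rest mass, so total mass = 2m
E = 2m·c² = 2 × 1.67×10⁻²⁷ × (3×10⁸)²
= 2 × 1.67×10⁻²⁷ × 9×10¹⁶
= 3.006×10⁻¹⁰ J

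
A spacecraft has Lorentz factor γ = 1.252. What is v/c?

From γ = 1/√(1 - v²/c²):
1/γ² = 1/1.252² = 0.6380
v²/c² = 1 - 0.6380 = 0.3620
v/c = √(0.3620) = 0.6017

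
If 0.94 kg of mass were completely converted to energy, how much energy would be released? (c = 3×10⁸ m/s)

Using E = mc²:
c² = (3×10⁸)² = 9×10¹⁶ m²/s²
E = 0.94 × 9×10¹⁶ = 8.460×10¹⁶ J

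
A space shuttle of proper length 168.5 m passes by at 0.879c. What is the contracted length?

Proper length L₀ = 168.5 m
γ = 1/√(1 - 0.879²) = 2.09722
L = L₀/γ = 168.5/2.09722 = 80.34 m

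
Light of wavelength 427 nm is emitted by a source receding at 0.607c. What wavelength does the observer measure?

β = 0.607
Wavelength Doppler factor = √(1.607/0.393) = √(4.08906) = 2.02214
λ_obs = 427 × 2.02214 = 863.5 nm (redshift)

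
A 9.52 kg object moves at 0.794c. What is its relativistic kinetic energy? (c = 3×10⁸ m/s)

γ = 1/√(1 - 0.794²) = 1.645
γ - 1 = 0.6450
KE = (γ-1)mc² = 0.6450 × 9.52 × (3×10⁸)² = 5.526×10¹⁷ J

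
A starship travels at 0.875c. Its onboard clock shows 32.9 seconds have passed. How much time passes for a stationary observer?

Proper time Δt₀ = 32.9 seconds
γ = 1/√(1 - 0.875²) = 2.0656
Δt = γΔt₀ = 2.0656 × 32.9 = 67.96 seconds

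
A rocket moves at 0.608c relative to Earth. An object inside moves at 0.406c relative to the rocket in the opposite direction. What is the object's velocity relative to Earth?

Object's velocity in rocket frame is u' = -0.406c
u = (u' + v)/(1 + u'v/c²) = (v - 0.406)/(1 - 0.406·v/c²)
Numerator: 0.608 - 0.406 = 0.202
Denominator: 1 - 0.246848 = 0.753152
u = 0.202/0.753152 = 0.2682c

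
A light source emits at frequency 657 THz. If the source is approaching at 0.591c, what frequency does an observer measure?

β = v/c = 0.591
(1+β)/(1-β) = 1.591/0.409 = 3.890
Doppler factor = √(3.890) = 1.972
f_obs = 657 × 1.972 = 1296 THz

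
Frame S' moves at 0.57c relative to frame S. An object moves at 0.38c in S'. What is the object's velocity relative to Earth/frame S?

u = (u' + v)/(1 + u'v/c²)
Numerator: 0.38 + 0.57 = 0.95
Denominator: 1 + 0.2166 = 1.2166
u = 0.95/1.2166 = 0.7809c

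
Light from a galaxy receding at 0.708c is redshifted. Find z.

β = 0.708
(1+β)/(1-β) = 1.708/0.292 = 5.8493
√(5.8493) = 2.419
z = 2.419 - 1 = 1.419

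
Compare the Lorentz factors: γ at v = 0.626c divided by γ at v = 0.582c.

γ₁ = 1/√(1 - 0.626²) = 1.2823
γ₂ = 1/√(1 - 0.582²) = 1.2297
γ₁/γ₂ = 1.2823/1.2297 = 1.043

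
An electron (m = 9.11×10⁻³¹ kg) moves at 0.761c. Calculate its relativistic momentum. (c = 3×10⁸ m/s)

γ = 1/√(1 - 0.761²) = 1.5414
v = 0.761 × 3×10⁸ = 2.283×10⁸ m/s
p = γmv = 1.5414 × 9.11×10⁻³¹ × 2.283×10⁸ = 3.206×10⁻²² kg·m/s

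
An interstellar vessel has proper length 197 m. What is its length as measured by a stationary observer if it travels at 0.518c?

Proper length L₀ = 197 m
γ = 1/√(1 - 0.518²) = 1.169
L = L₀/γ = 197/1.169 = 168.5 m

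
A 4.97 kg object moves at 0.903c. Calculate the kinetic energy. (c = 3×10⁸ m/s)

γ = 1/√(1 - 0.903²) = 2.3275
γ - 1 = 1.3275
KE = (γ-1)mc² = 1.3275 × 4.97 × (3×10⁸)² = 5.938×10¹⁷ J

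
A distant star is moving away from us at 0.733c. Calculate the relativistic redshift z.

β = 0.733
(1+β)/(1-β) = 1.733/0.267 = 6.491
√(6.491) = 2.548
z = 2.548 - 1 = 1.548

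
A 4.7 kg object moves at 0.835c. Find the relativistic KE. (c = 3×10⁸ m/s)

γ = 1/√(1 - 0.835²) = 1.81736
γ - 1 = 0.81736
KE = (γ-1)mc² = 0.81736 × 4.7 × (3×10⁸)² = 3.457×10¹⁷ J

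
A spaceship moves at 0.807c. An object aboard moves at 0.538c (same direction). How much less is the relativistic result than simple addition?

Classical: u' + v = 0.538 + 0.807 = 1.345c
Relativistic: u = (0.538 + 0.807)/(1 + 0.434166) = 1.345/1.434166 = 0.9378c
Difference: 1.345 - 0.9378 = 0.4072c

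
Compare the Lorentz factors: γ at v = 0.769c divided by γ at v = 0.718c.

γ₁ = 1/√(1 - 0.769²) = 1.5643
γ₂ = 1/√(1 - 0.718²) = 1.4367
γ₁/γ₂ = 1.5643/1.4367 = 1.089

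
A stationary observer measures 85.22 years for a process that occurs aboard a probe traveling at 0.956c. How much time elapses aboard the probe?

Dilated time Δt = 85.22 years
γ = 1/√(1 - 0.956²) = 3.409
Δt₀ = Δt/γ = 85.22/3.409 = 25.00 years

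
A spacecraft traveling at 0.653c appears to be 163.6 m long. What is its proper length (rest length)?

Contracted length L = 163.6 m
γ = 1/√(1 - 0.653²) = 1.320
L₀ = γL = 1.320 × 163.6 = 216.0 m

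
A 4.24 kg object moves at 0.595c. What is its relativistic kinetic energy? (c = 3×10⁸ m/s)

γ = 1/√(1 - 0.595²) = 1.2442
γ - 1 = 0.2442
KE = (γ-1)mc² = 0.2442 × 4.24 × (3×10⁸)² = 9.319×10¹⁶ J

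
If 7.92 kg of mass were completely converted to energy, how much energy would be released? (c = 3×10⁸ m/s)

Using E = mc²:
c² = (3×10⁸)² = 9×10¹⁶ m²/s²
E = 7.92 × 9×10¹⁶ = 7.128×10¹⁷ J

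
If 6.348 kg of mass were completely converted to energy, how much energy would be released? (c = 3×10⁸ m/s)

Using E = mc²:
c² = (3×10⁸)² = 9×10¹⁶ m²/s²
E = 6.348 × 9×10¹⁶ = 5.713×10¹⁷ J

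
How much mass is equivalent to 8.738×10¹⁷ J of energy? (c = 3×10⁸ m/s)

From E = mc², we get m = E/c²
c² = (3×10⁸)² = 9×10¹⁶ m²/s²
m = 8.738×10¹⁷ / 9×10¹⁶ = 9.709 kg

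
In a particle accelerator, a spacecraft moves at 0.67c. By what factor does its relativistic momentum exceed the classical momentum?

p_rel = γmv, p_class = mv
Ratio = γ = 1/√(1 - 0.67²)
= 1/√(0.5511) = 1.347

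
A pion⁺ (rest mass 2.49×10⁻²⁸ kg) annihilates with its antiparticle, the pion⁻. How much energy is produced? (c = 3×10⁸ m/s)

Both particles have the same rest mass, so total mass = 2m
E = 2m·c² = 2 × 2.49×10⁻²⁸ × (3×10⁸)²
= 2 × 2.49×10⁻²⁸ × 9×10¹⁶
= 4.482×10⁻¹¹ J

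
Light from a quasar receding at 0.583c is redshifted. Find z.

β = 0.583
(1+β)/(1-β) = 1.583/0.417 = 3.7962
√(3.7962) = 1.9484
z = 1.9484 - 1 = 0.9484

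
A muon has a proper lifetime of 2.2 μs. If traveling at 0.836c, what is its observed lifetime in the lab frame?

Proper lifetime τ₀ = 2.2 μs
γ = 1/√(1 - 0.836²) = 1.8224
τ = γτ₀ = 1.8224 × 2.2 μs = 4.009 μs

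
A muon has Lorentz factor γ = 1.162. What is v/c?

From γ = 1/√(1 - v²/c²):
1/γ² = 1/1.162² = 0.7406
v²/c² = 1 - 0.7406 = 0.2594
v/c = √(0.2594) = 0.5093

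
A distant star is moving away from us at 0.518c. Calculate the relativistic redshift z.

β = 0.518
(1+β)/(1-β) = 1.518/0.482 = 3.14938
√(3.14938) = 1.7746
z = 1.7746 - 1 = 0.7746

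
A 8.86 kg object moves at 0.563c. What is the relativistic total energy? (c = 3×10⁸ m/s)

γ = 1/√(1 - 0.563²) = 1.20998
mc² = 8.86 × (3×10⁸)² = 7.974×10¹⁷ J
E = γmc² = 1.20998 × 7.974×10¹⁷ = 9.648×10¹⁷ J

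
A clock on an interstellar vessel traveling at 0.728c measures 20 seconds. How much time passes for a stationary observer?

Proper time Δt₀ = 20 seconds
γ = 1/√(1 - 0.728²) = 1.4586
Δt = γΔt₀ = 1.4586 × 20 = 29.17 seconds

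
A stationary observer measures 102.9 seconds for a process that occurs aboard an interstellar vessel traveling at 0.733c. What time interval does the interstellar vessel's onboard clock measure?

Dilated time Δt = 102.9 seconds
γ = 1/√(1 - 0.733²) = 1.470
Δt₀ = Δt/γ = 102.9/1.470 = 70.00 seconds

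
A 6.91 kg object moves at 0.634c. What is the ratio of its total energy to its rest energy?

E = γmc², E₀ = mc²
E/E₀ = γ = 1/√(1 - 0.634²) = 1.293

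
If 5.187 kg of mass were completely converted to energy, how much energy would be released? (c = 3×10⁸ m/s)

Using E = mc²:
c² = (3×10⁸)² = 9×10¹⁶ m²/s²
E = 5.187 × 9×10¹⁶ = 4.668×10¹⁷ J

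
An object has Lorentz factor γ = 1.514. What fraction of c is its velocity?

From γ = 1/√(1 - v²/c²):
1/γ² = 1/1.514² = 0.4363
v²/c² = 1 - 0.4363 = 0.5637
v/c = √(0.5637) = 0.7508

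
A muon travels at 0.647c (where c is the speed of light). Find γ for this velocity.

v/c = 0.647, so (v/c)² = 0.418609
1 - (v/c)² = 0.581391
γ = 1/√(0.581391) = 1.311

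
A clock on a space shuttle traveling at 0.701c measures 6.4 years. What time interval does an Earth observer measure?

Proper time Δt₀ = 6.4 years
γ = 1/√(1 - 0.701²) = 1.4022
Δt = γΔt₀ = 1.4022 × 6.4 = 8.974 years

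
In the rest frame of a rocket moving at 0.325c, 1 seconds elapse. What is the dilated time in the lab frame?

Proper time Δt₀ = 1 seconds
γ = 1/√(1 - 0.325²) = 1.057
Δt = γΔt₀ = 1.057 × 1 = 1.057 seconds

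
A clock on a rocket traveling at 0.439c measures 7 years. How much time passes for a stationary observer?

Proper time Δt₀ = 7 years
γ = 1/√(1 - 0.439²) = 1.113
Δt = γΔt₀ = 1.113 × 7 = 7.791 years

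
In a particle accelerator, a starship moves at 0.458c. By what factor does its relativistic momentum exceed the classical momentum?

p_rel = γmv, p_class = mv
Ratio = γ = 1/√(1 - 0.458²)
= 1/√(0.790236) = 1.125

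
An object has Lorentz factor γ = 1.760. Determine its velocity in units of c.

From γ = 1/√(1 - v²/c²):
1/γ² = 1/1.760² = 0.3228
v²/c² = 1 - 0.3228 = 0.6772
v/c = √(0.6772) = 0.8229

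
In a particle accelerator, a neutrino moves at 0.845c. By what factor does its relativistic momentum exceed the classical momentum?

p_rel = γmv, p_class = mv
Ratio = γ = 1/√(1 - 0.845²)
= 1/√(0.285975) = 1.870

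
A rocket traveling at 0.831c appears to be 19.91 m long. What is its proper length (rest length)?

Contracted length L = 19.91 m
γ = 1/√(1 - 0.831²) = 1.7977
L₀ = γL = 1.7977 × 19.91 = 35.79 m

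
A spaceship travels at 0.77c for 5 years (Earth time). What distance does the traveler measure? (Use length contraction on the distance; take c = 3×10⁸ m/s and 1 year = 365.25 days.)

Earth distance: d = v × t = 0.77c × 5 yr = 3.645×10¹⁶ m
γ = 1.567
d' = d/γ = 3.645×10¹⁶/1.567 = 2.326×10¹⁶ m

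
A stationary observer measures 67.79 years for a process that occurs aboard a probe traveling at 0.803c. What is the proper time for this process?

Dilated time Δt = 67.79 years
γ = 1/√(1 - 0.803²) = 1.678
Δt₀ = Δt/γ = 67.79/1.678 = 40.40 years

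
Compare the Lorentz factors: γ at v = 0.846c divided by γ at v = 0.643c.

γ₁ = 1/√(1 - 0.846²) = 1.876
γ₂ = 1/√(1 - 0.643²) = 1.306
γ₁/γ₂ = 1.876/1.306 = 1.436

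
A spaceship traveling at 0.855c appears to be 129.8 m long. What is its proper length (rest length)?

Contracted length L = 129.8 m
γ = 1/√(1 - 0.855²) = 1.928
L₀ = γL = 1.928 × 129.8 = 250.3 m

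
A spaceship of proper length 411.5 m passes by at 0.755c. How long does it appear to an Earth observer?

Proper length L₀ = 411.5 m
γ = 1/√(1 - 0.755²) = 1.525
L = L₀/γ = 411.5/1.525 = 269.8 m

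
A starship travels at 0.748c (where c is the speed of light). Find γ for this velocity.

v/c = 0.748, so (v/c)² = 0.559504
1 - (v/c)² = 0.440496
γ = 1/√(0.440496) = 1.507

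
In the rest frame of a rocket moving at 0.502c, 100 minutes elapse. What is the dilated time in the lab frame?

Proper time Δt₀ = 100 minutes
γ = 1/√(1 - 0.502²) = 1.156
Δt = γΔt₀ = 1.156 × 100 = 115.6 minutes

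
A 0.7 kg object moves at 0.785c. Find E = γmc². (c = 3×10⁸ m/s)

γ = 1/√(1 - 0.785²) = 1.614
mc² = 0.7 × (3×10⁸)² = 6.300×10¹⁶ J
E = γmc² = 1.614 × 6.300×10¹⁶ = 1.017×10¹⁷ J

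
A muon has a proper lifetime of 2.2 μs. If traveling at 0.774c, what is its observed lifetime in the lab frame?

Proper lifetime τ₀ = 2.2 μs
γ = 1/√(1 - 0.774²) = 1.579
τ = γτ₀ = 1.579 × 2.2 μs = 3.474 μs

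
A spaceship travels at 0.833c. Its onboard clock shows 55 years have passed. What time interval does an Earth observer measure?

Proper time Δt₀ = 55 years
γ = 1/√(1 - 0.833²) = 1.8074
Δt = γΔt₀ = 1.8074 × 55 = 99.41 years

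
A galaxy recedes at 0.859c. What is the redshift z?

β = 0.859
(1+β)/(1-β) = 1.859/0.141 = 13.184
√(13.184) = 3.631
z = 3.631 - 1 = 2.631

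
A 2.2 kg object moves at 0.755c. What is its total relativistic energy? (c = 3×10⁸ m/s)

γ = 1/√(1 - 0.755²) = 1.525
mc² = 2.2 × (3×10⁸)² = 1.980×10¹⁷ J
E = γmc² = 1.525 × 1.980×10¹⁷ = 3.020×10¹⁷ J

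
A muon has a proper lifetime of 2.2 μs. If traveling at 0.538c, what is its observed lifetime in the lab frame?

Proper lifetime τ₀ = 2.2 μs
γ = 1/√(1 - 0.538²) = 1.1863
τ = γτ₀ = 1.1863 × 2.2 μs = 2.610 μs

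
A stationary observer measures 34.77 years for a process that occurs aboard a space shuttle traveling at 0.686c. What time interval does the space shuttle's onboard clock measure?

Dilated time Δt = 34.77 years
γ = 1/√(1 - 0.686²) = 1.3744
Δt₀ = Δt/γ = 34.77/1.3744 = 25.30 years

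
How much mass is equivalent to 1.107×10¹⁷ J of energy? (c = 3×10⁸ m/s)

From E = mc², we get m = E/c²
c² = (3×10⁸)² = 9×10¹⁶ m²/s²
m = 1.107×10¹⁷ / 9×10¹⁶ = 1.230 kg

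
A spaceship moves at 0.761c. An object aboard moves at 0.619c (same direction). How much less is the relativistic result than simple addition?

Classical: u' + v = 0.619 + 0.761 = 1.38c
Relativistic: u = (0.619 + 0.761)/(1 + 0.471059) = 1.38/1.471059 = 0.9381c
Difference: 1.38 - 0.9381 = 0.4419c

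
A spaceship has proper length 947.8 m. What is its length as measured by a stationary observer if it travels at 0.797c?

Proper length L₀ = 947.8 m
γ = 1/√(1 - 0.797²) = 1.65569
L = L₀/γ = 947.8/1.65569 = 572.5 m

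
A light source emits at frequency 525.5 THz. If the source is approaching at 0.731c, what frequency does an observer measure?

β = v/c = 0.731
(1+β)/(1-β) = 1.731/0.269 = 6.435
Doppler factor = √(6.435) = 2.537
f_obs = 525.5 × 2.537 = 1333 THz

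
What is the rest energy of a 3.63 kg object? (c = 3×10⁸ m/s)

c² = (3×10⁸)² = 9.000×10¹⁶ m²/s²
E₀ = mc² = 3.63 × 9.000×10¹⁶ = 3.267×10¹⁷ J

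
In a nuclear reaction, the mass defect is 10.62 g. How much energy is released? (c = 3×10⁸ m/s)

Convert mass defect: Δm = 10.62 g = 0.01062 kg
E = Δm·c² = 0.01062 × (3×10⁸)²
= 0.01062 × 9×10¹⁶ = 9.558×10¹⁴ J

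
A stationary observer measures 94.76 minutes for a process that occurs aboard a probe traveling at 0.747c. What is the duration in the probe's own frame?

Dilated time Δt = 94.76 minutes
γ = 1/√(1 - 0.747²) = 1.5042
Δt₀ = Δt/γ = 94.76/1.5042 = 63.00 minutes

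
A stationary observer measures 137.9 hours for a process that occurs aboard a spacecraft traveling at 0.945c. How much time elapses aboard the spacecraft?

Dilated time Δt = 137.9 hours
γ = 1/√(1 - 0.945²) = 3.0574
Δt₀ = Δt/γ = 137.9/3.0574 = 45.10 hours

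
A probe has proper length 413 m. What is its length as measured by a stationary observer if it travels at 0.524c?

Proper length L₀ = 413 m
γ = 1/√(1 - 0.524²) = 1.174
L = L₀/γ = 413/1.174 = 351.8 m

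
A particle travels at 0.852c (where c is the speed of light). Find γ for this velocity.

v/c = 0.852, so (v/c)² = 0.725904
1 - (v/c)² = 0.274096
γ = 1/√(0.274096) = 1.910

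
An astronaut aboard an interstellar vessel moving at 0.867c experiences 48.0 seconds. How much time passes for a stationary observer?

Proper time Δt₀ = 48.0 seconds
γ = 1/√(1 - 0.867²) = 2.0068
Δt = γΔt₀ = 2.0068 × 48.0 = 96.33 seconds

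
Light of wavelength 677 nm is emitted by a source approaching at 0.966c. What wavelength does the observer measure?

β = 0.966
Wavelength Doppler factor = √(0.034/1.966) = √(0.01729) = 0.1315
λ_obs = 677 × 0.1315 = 89.03 nm (blueshift)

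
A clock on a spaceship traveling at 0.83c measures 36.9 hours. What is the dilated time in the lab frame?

Proper time Δt₀ = 36.9 hours
γ = 1/√(1 - 0.83²) = 1.793
Δt = γΔt₀ = 1.793 × 36.9 = 66.16 hours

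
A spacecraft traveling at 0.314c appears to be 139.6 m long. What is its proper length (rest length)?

Contracted length L = 139.6 m
γ = 1/√(1 - 0.314²) = 1.053
L₀ = γL = 1.053 × 139.6 = 147.0 m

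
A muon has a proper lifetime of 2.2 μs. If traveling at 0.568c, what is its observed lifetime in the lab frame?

Proper lifetime τ₀ = 2.2 μs
γ = 1/√(1 - 0.568²) = 1.215
τ = γτ₀ = 1.215 × 2.2 μs = 2.673 μs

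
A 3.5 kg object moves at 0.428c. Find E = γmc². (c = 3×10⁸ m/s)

γ = 1/√(1 - 0.428²) = 1.1065
mc² = 3.5 × (3×10⁸)² = 3.150×10¹⁷ J
E = γmc² = 1.1065 × 3.150×10¹⁷ = 3.485×10¹⁷ J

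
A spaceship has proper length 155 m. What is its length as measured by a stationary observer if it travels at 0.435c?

Proper length L₀ = 155 m
γ = 1/√(1 - 0.435²) = 1.1106
L = L₀/γ = 155/1.1106 = 139.6 m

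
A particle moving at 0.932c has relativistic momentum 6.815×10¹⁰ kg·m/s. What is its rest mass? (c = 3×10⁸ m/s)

γ = 1/√(1 - 0.932²) = 2.7589
v = 0.932 × 3×10⁸ = 2.796×10⁸ m/s
m = p/(γv) = 6.815×10¹⁰/(2.7589 × 2.796×10⁸) = 88.35 kg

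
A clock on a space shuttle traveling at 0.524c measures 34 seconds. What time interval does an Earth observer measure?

Proper time Δt₀ = 34 seconds
γ = 1/√(1 - 0.524²) = 1.174
Δt = γΔt₀ = 1.174 × 34 = 39.92 seconds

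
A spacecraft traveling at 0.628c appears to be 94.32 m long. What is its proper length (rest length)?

Contracted length L = 94.32 m
γ = 1/√(1 - 0.628²) = 1.285
L₀ = γL = 1.285 × 94.32 = 121.2 m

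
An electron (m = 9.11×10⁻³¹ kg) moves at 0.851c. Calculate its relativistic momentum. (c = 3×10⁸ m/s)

γ = 1/√(1 - 0.851²) = 1.9042
v = 0.851 × 3×10⁸ = 2.553×10⁸ m/s
p = γmv = 1.9042 × 9.11×10⁻³¹ × 2.553×10⁸ = 4.429×10⁻²² kg·m/s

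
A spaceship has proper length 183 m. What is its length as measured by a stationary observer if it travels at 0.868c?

Proper length L₀ = 183 m
γ = 1/√(1 - 0.868²) = 2.0138
L = L₀/γ = 183/2.0138 = 90.87 m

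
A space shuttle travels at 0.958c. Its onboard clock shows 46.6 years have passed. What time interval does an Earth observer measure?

Proper time Δt₀ = 46.6 years
γ = 1/√(1 - 0.958²) = 3.487
Δt = γΔt₀ = 3.487 × 46.6 = 162.5 years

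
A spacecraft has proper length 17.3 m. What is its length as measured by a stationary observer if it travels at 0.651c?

Proper length L₀ = 17.3 m
γ = 1/√(1 - 0.651²) = 1.3174
L = L₀/γ = 17.3/1.3174 = 13.13 m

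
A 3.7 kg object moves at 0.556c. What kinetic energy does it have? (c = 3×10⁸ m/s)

γ = 1/√(1 - 0.556²) = 1.2031
γ - 1 = 0.2031
KE = (γ-1)mc² = 0.2031 × 3.7 × (3×10⁸)² = 6.763×10¹⁶ J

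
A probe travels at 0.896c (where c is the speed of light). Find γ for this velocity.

v/c = 0.896, so (v/c)² = 0.802816
1 - (v/c)² = 0.197184
γ = 1/√(0.197184) = 2.252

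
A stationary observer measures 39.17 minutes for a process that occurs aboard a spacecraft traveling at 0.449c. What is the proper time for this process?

Dilated time Δt = 39.17 minutes
γ = 1/√(1 - 0.449²) = 1.119
Δt₀ = Δt/γ = 39.17/1.119 = 35.00 minutes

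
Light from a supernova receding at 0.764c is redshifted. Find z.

β = 0.764
(1+β)/(1-β) = 1.764/0.236 = 7.475
√(7.475) = 2.734
z = 2.734 - 1 = 1.734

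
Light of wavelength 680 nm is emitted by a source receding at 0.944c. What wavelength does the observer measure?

β = 0.944
Wavelength Doppler factor = √(1.944/0.056) = √(34.714) = 5.8919
λ_obs = 680 × 5.8919 = 4006 nm (redshift)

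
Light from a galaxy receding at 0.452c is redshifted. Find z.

β = 0.452
(1+β)/(1-β) = 1.452/0.548 = 2.6496
√(2.6496) = 1.6278
z = 1.6278 - 1 = 0.6278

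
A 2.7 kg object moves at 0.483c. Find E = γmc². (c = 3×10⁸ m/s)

γ = 1/√(1 - 0.483²) = 1.142
mc² = 2.7 × (3×10⁸)² = 2.430×10¹⁷ J
E = γmc² = 1.142 × 2.430×10¹⁷ = 2.775×10¹⁷ J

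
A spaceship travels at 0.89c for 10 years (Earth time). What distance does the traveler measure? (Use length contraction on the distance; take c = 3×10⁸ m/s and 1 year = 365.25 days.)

Earth distance: d = v × t = 0.89c × 10 yr = 8.426×10¹⁶ m
γ = 2.193
d' = d/γ = 8.426×10¹⁶/2.193 = 3.842×10¹⁶ m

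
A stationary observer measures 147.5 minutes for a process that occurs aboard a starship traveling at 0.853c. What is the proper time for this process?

Dilated time Δt = 147.5 minutes
γ = 1/√(1 - 0.853²) = 1.916
Δt₀ = Δt/γ = 147.5/1.916 = 76.98 minutes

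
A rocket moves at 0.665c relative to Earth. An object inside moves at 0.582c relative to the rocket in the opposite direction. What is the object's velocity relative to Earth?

Object's velocity in rocket frame is u' = -0.582c
u = (u' + v)/(1 + u'v/c²) = (v - 0.582)/(1 - 0.582·v/c²)
Numerator: 0.665 - 0.582 = 0.083
Denominator: 1 - 0.38703 = 0.61297
u = 0.083/0.61297 = 0.1354c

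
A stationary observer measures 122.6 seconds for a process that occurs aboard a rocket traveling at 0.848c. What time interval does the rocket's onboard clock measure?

Dilated time Δt = 122.6 seconds
γ = 1/√(1 - 0.848²) = 1.8868
Δt₀ = Δt/γ = 122.6/1.8868 = 64.98 seconds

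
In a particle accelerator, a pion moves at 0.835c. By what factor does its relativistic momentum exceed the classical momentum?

p_rel = γmv, p_class = mv
Ratio = γ = 1/√(1 - 0.835²)
= 1/√(0.302775) = 1.817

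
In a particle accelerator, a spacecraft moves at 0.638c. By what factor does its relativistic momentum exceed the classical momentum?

p_rel = γmv, p_class = mv
Ratio = γ = 1/√(1 - 0.638²)
= 1/√(0.592956) = 1.299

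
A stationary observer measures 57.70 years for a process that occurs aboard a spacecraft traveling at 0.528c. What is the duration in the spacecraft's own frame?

Dilated time Δt = 57.70 years
γ = 1/√(1 - 0.528²) = 1.1775
Δt₀ = Δt/γ = 57.70/1.1775 = 49.00 years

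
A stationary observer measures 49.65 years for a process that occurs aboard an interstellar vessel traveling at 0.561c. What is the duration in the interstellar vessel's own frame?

Dilated time Δt = 49.65 years
γ = 1/√(1 - 0.561²) = 1.208
Δt₀ = Δt/γ = 49.65/1.208 = 41.10 years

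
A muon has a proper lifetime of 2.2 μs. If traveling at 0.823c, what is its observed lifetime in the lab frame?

Proper lifetime τ₀ = 2.2 μs
γ = 1/√(1 - 0.823²) = 1.7604
τ = γτ₀ = 1.7604 × 2.2 μs = 3.873 μs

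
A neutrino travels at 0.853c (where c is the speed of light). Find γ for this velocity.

v/c = 0.853, so (v/c)² = 0.727609
1 - (v/c)² = 0.272391
γ = 1/√(0.272391) = 1.916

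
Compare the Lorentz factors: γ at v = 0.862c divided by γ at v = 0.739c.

γ₁ = 1/√(1 - 0.862²) = 1.9727
γ₂ = 1/√(1 - 0.739²) = 1.4843
γ₁/γ₂ = 1.9727/1.4843 = 1.329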